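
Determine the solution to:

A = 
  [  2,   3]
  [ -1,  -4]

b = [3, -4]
x = [0, 1]

Row reduce the augmented matrix [A|b]:
R2 → R2 + (1/2)·R1
REF = 
  [   2,    3,    3]
  [   0, -5/2, -5/2]

Back-substitution:
x₂ = (-5/2) / (-5/2) = 1
x₁ = (3 - (3)(1)) / 2 = 0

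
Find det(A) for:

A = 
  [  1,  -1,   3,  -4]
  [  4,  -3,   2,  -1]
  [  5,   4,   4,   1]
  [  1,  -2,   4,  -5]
Cofactor expansion along row 1: det(A) = a₁₁M₁₁ - a₁₂M₁₂ + a₁₃M₁₃ - a₁₄M₁₄

M₁₁ = det[[-3, 2, -1]; [4, 4, 1]; [-2, 4, -5]]
  = (-3)·((4)(-5) - (1)(4)) - (2)·((4)(-5) - (1)(-2)) + (-1)·((4)(4) - (4)(-2))
  = (-3)(-24) - (2)(-18) + (-1)(24)
  = 84
M₁₂ = det[[4, 2, -1]; [5, 4, 1]; [1, 4, -5]]
  = (4)·((4)(-5) - (1)(4)) - (2)·((5)(-5) - (1)(1)) + (-1)·((5)(4) - (4)(1))
  = (4)(-24) - (2)(-26) + (-1)(16)
  = -60
M₁₃ = det[[4, -3, -1]; [5, 4, 1]; [1, -2, -5]]
  = (4)·((4)(-5) - (1)(-2)) - (-3)·((5)(-5) - (1)(1)) + (-1)·((5)(-2) - (4)(1))
  = (4)(-18) - (-3)(-26) + (-1)(-14)
  = -136
M₁₄ = det[[4, -3, 2]; [5, 4, 4]; [1, -2, 4]]
  = (4)·((4)(4) - (4)(-2)) - (-3)·((5)(4) - (4)(1)) + (2)·((5)(-2) - (4)(1))
  = (4)(24) - (-3)(16) + (2)(-14)
  = 116

det(A) = (1)(84) - (-1)(-60) + (3)(-136) - (-4)(116) = 80

det(A) = 80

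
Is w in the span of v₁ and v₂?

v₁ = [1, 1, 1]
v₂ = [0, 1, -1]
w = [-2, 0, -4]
Yes

Form the augmented matrix and row-reduce:
[v₁|v₂|w] = 
  [  1,   0,  -2]
  [  1,   1,   0]
  [  1,  -1,  -4]
R2 → R2 - (1)·R1
R3 → R3 - (1)·R1
R3 → R3 + (1)·R2
REF = 
  [  1,   0,  -2]
  [  0,   1,   2]
  [  0,   0,   0]

No row of the form [0 0 | nonzero], so the system is consistent. Back-substitution gives c₁ = -2, c₂ = 2: w = (-2)·v₁ + (2)·v₂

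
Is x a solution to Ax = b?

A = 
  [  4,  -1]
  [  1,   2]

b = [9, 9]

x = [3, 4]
No

Ax = [8, 11] ≠ b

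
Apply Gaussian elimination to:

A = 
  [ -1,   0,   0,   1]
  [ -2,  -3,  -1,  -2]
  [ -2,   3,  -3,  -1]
Row operations:
R2 → R2 - (2)·R1
R3 → R3 - (2)·R1
R3 → R3 + (1)·R2

Resulting echelon form:
REF = 
  [ -1,   0,   0,   1]
  [  0,  -3,  -1,  -4]
  [  0,   0,  -4,  -7]

Rank = 3 (number of non-zero pivot rows).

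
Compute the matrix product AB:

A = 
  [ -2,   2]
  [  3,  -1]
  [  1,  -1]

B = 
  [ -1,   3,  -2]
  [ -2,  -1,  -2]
A is 3×2 and B is 2×3, so AB is 3×3. Each entry is (row of A)·(column of B):
AB[1,1] = (-2)(-1) + (2)(-2) = -2
AB[1,2] = (-2)(3) + (2)(-1) = -8
AB[1,3] = (-2)(-2) + (2)(-2) = 0
AB[2,1] = (3)(-1) + (-1)(-2) = -1
AB[2,2] = (3)(3) + (-1)(-1) = 10
AB[2,3] = (3)(-2) + (-1)(-2) = -4
AB[3,1] = (1)(-1) + (-1)(-2) = 1
AB[3,2] = (1)(3) + (-1)(-1) = 4
AB[3,3] = (1)(-2) + (-1)(-2) = 0

AB = 
  [ -2,  -8,   0]
  [ -1,  10,  -4]
  [  1,   4,   0]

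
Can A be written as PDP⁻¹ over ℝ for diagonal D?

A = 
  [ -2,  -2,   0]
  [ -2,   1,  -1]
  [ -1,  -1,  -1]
Yes

Characteristic polynomial: det(λI - A) = λ³ + 2λ² - 6λ - 6
By the rational root theorem any rational root is an integer dividing 6; none of those is a root, so p(λ) has no rational roots and hence (being an irreducible cubic) no repeated roots.
Discriminant of the cubic: Δ = 1524
Δ > 0 ⇒ three distinct real eigenvalues: λ ≈ -3.273, -0.8596, 2.133
Three distinct real eigenvalues, so A has 3 independent eigenvectors.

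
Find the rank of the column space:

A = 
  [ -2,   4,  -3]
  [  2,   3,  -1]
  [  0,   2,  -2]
Row reduce:
R2 → R2 + (1)·R1
R3 → R3 - (2/7)·R2
REF = 
  [  -2,    4,   -3]
  [   0,    7,   -4]
  [   0,    0, -6/7]
Pivot columns: 1, 2, 3 → 3 pivots.
dim(Col(A)) = number of pivot columns = 3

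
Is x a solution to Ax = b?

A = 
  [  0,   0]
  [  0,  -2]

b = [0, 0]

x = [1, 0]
Yes

Ax = [0, 0] = b ✓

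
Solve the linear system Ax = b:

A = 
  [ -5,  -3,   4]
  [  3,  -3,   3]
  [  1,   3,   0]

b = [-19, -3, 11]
x = [2, 3, 0]

Row reduce the augmented matrix [A|b]:
R2 → R2 + (3/5)·R1
R3 → R3 + (1/5)·R1
R3 → R3 + (1/2)·R2
REF = 
  [   -5,    -3,     4,   -19]
  [    0, -24/5,  27/5, -72/5]
  [    0,     0,   7/2,     0]

Back-substitution:
x₃ = 0 / (7/2) = 0
x₂ = (-72/5 - (27/5)(0)) / (-24/5) = 3
x₁ = (-19 - (-3)(3) - (4)(0)) / (-5) = 2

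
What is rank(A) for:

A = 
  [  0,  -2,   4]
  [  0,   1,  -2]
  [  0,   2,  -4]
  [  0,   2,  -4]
rank(A) = 1

Row reduce:
R2 → R2 + (1/2)·R1
R3 → R3 + (1)·R1
R4 → R4 + (1)·R1
REF = 
  [  0,  -2,   4]
  [  0,   0,   0]
  [  0,   0,   0]
  [  0,   0,   0]
Pivot columns: 2 → 1 pivot.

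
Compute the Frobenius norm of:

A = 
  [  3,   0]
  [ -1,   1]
||A||_F = 3.317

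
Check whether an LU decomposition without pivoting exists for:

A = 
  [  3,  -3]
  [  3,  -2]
Yes.
A[1,1] = 3 ≠ 0, so Gaussian elimination proceeds without a row swap: multiplier ℓ₂₁ = (3)/(3) = 1, and U[2,2] = -2 - (1)(-3) = 1.
L = 
  [  1,   0]
  [  1,   1]
U = 
  [  3,  -3]
  [  0,   1]
Check row 2 of LU: [(1)(3), (1)(-3) + 1] = [3, -2] = row 2 of A ✓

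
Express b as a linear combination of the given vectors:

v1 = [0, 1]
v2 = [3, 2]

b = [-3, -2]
c1 = 0, c2 = -1

b = 0·v1 + -1·v2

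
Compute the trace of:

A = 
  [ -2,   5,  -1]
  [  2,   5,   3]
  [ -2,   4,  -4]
-1

tr(A) = -2 + 5 + -4 = -1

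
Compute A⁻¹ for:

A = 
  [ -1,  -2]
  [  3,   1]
det(A) = (-1)(1) - (-2)(3) = 5
For a 2×2 matrix, A⁻¹ = (1/det(A)) · [[d, -b], [-c, a]]
    = (1/5) · [[1, 2], [-3, -1]]

A⁻¹ = 
  [ 1/5,  2/5]
  [-3/5, -1/5]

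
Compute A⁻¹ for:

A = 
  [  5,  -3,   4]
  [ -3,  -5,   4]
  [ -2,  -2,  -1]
det(A) = (5)·((-5)(-1) - (4)(-2)) - (-3)·((-3)(-1) - (4)(-2)) + (4)·((-3)(-2) - (-5)(-2))
  = (5)(13) - (-3)(11) + (4)(-4)
  = 82
det(A) = 82 ≠ 0, so A is invertible.

Cofactors Cᵢⱼ = (-1)ⁱ⁺ʲ·Mᵢⱼ:
C = 
  [ 13, -11,  -4]
  [-11,   3,  16]
  [  8, -32, -34]

adj(A) = Cᵀ:
adj(A) = 
  [ 13, -11,   8]
  [-11,   3, -32]
  [ -4,  16, -34]

A⁻¹ = (1/82) · adj(A):
A⁻¹ = 
  [ 13/82, -11/82,   4/41]
  [-11/82,   3/82, -16/41]
  [ -2/41,   8/41, -17/41]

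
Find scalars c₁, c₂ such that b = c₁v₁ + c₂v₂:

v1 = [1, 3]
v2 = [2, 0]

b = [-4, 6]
c1 = 2, c2 = -3

b = 2·v1 + -3·v2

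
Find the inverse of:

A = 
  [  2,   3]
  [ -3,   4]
det(A) = (2)(4) - (3)(-3) = 17
For a 2×2 matrix, A⁻¹ = (1/det(A)) · [[d, -b], [-c, a]]
    = (1/17) · [[4, -3], [3, 2]]

A⁻¹ = 
  [ 4/17, -3/17]
  [ 3/17,  2/17]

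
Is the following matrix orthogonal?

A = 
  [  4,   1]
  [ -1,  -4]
No

AᵀA = 
  [ 17,   8]
  [  8,  17]
≠ I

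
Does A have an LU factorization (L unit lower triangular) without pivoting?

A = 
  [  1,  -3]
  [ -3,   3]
Yes.
A[1,1] = 1 ≠ 0, so Gaussian elimination proceeds without a row swap: multiplier ℓ₂₁ = (-3)/(1) = -3, and U[2,2] = 3 - (-3)(-3) = -6.
L = 
  [  1,   0]
  [ -3,   1]
U = 
  [  1,  -3]
  [  0,  -6]
Check row 2 of LU: [(-3)(1), (-3)(-3) + (-6)] = [-3, 3] = row 2 of A ✓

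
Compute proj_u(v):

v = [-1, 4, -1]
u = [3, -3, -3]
v·u = (-1)(3) + (4)(-3) + (-1)(-3) = -12
u·u = (3)² + (-3)² + (-3)² = 27
proj_u(v) = (v·u / u·u) × u = (-12/27) × u = (-4/9) × u

proj_u(v) = [-4/3, 4/3, 4/3]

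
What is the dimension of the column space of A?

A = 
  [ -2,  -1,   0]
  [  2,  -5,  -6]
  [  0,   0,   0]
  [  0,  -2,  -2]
dim(Col(A)) = 2

Row reduce:
R2 → R2 + (1)·R1
R4 → R4 - (1/3)·R2
REF = 
  [ -2,  -1,   0]
  [  0,  -6,  -6]
  [  0,   0,   0]
  [  0,   0,   0]
Pivot columns: 1, 2 → 2 pivots.
dim(Col(A)) = number of pivot columns = 2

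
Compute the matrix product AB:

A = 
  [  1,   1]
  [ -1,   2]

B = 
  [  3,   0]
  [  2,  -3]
A is 2×2 and B is 2×2, so AB is 2×2. Each entry is (row of A)·(column of B):
AB[1,1] = (1)(3) + (1)(2) = 5
AB[1,2] = (1)(0) + (1)(-3) = -3
AB[2,1] = (-1)(3) + (2)(2) = 1
AB[2,2] = (-1)(0) + (2)(-3) = -6

AB = 
  [  5,  -3]
  [  1,  -6]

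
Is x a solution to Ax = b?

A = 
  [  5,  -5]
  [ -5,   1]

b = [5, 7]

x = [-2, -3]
Yes

Ax = [5, 7] = b ✓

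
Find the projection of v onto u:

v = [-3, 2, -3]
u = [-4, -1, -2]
proj_u(v) = [-64/21, -16/21, -32/21]

v·u = (-3)(-4) + (2)(-1) + (-3)(-2) = 16
u·u = (-4)² + (-1)² + (-2)² = 21
proj_u(v) = (v·u / u·u) × u = (16/21) × u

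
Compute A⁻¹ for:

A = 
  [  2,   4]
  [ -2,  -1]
det(A) = (2)(-1) - (4)(-2) = 6
For a 2×2 matrix, A⁻¹ = (1/det(A)) · [[d, -b], [-c, a]]
    = (1/6) · [[-1, -4], [2, 2]]

A⁻¹ = 
  [-1/6, -2/3]
  [ 1/3,  1/3]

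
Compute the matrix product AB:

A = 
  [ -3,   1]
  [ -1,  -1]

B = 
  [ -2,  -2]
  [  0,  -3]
AB = 
  [  6,   3]
  [  2,   5]

A is 2×2 and B is 2×2, so AB is 2×2. Each entry is (row of A)·(column of B):
AB[1,1] = (-3)(-2) + (1)(0) = 6
AB[1,2] = (-3)(-2) + (1)(-3) = 3
AB[2,1] = (-1)(-2) + (-1)(0) = 2
AB[2,2] = (-1)(-2) + (-1)(-3) = 5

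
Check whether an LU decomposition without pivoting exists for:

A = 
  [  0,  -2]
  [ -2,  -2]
No.
A[1,1] = 0 but A[2,1] = -2 ≠ 0. Any LU with L unit lower triangular has (LU)[1,1] = U[1,1] and (LU)[2,1] = L[2,1]·U[1,1]; matching A forces U[1,1] = 0, which then forces (LU)[2,1] = 0 ≠ -2. A row swap (pivoting) is required.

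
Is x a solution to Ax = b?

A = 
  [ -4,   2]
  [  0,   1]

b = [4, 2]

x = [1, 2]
No

Ax = [0, 2] ≠ b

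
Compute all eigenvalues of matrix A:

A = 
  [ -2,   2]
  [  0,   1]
tr(A) = -1, det(A) = -2
Characteristic polynomial: λ² - tr(A)λ + det(A) = λ² + λ - 2
λ² + λ - 2 = (λ + 2)(λ - 1)

λ = 1, -2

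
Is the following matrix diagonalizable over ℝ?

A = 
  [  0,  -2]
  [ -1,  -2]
Yes

tr(A) = -2, det(A) = -2
Characteristic polynomial: λ² - tr(A)λ + det(A) = λ² + 2λ - 2
λ² + 2λ - 2 = 0  ⇒  λ = (-2 ± √((2)² - 4·(-2)))/2 = (-2 ± √(12))/2
  = -1 + √3,  -1 - √3
Eigenvalues: -1 + √3, -1 - √3  (≈ 0.7321, -2.732)
The two irrational eigenvalues are distinct (simple), so each has alg. mult. = geom. mult. = 1.
Sum of geometric multiplicities equals n, so A has n independent eigenvectors.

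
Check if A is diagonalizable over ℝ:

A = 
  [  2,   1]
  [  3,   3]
Yes

tr(A) = 5, det(A) = 3
Characteristic polynomial: λ² - tr(A)λ + det(A) = λ² - 5λ + 3
λ² - 5λ + 3 = 0  ⇒  λ = (5 ± √((-5)² - 4·(3)))/2 = (5 ± √(13))/2
  = (5 + √13)/2,  (5 - √13)/2
Eigenvalues: (5 + √13)/2, (5 - √13)/2  (≈ 4.303, 0.6972)
The two irrational eigenvalues are distinct (simple), so each has alg. mult. = geom. mult. = 1.
Sum of geometric multiplicities equals n, so A has n independent eigenvectors.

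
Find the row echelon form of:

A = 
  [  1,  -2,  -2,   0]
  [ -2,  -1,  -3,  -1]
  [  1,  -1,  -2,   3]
Row operations:
R2 → R2 + (2)·R1
R3 → R3 - (1)·R1
R3 → R3 + (1/5)·R2

Resulting echelon form:
REF = 
  [   1,   -2,   -2,    0]
  [   0,   -5,   -7,   -1]
  [   0,    0, -7/5, 14/5]

Rank = 3 (number of non-zero pivot rows).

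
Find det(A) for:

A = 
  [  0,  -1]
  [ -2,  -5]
For a 2×2 matrix, det = ad - bc = (0)(-5) - (-1)(-2) = -2

det(A) = -2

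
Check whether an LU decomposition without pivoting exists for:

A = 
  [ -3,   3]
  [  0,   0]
Yes.
A[1,1] = -3 ≠ 0, so Gaussian elimination proceeds without a row swap: multiplier ℓ₂₁ = (0)/(-3) = 0, and U[2,2] = 0 - (0)(3) = 0.
L = 
  [  1,   0]
  [  0,   1]
U = 
  [ -3,   3]
  [  0,   0]
Check row 2 of LU: [(0)(-3), (0)(3) + 0] = [0, 0] = row 2 of A ✓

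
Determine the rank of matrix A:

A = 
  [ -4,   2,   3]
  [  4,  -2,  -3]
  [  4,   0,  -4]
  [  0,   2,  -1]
Row reduce:
R2 → R2 + (1)·R1
R3 → R3 + (1)·R1
Swap R2 ↔ R3
R4 → R4 - (1)·R2
REF = 
  [ -4,   2,   3]
  [  0,   2,  -1]
  [  0,   0,   0]
  [  0,   0,   0]
Pivot columns: 1, 2 → 2 pivots.

rank(A) = 2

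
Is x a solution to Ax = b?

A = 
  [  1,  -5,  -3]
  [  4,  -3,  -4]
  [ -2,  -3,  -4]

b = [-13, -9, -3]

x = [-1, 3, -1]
Yes

Ax = [-13, -9, -3] = b ✓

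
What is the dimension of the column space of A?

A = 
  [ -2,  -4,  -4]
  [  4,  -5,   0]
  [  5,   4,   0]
dim(Col(A)) = 3

Row reduce:
R2 → R2 + (2)·R1
R3 → R3 + (5/2)·R1
R3 → R3 - (6/13)·R2
REF = 
  [    -2,     -4,     -4]
  [     0,    -13,     -8]
  [     0,      0, -82/13]
Pivot columns: 1, 2, 3 → 3 pivots.
dim(Col(A)) = number of pivot columns = 3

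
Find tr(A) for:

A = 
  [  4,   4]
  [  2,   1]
5

tr(A) = 4 + 1 = 5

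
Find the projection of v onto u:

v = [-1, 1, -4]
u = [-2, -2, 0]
proj_u(v) = [0, 0, 0]

v·u = (-1)(-2) + (1)(-2) + (-4)(0) = 0
u·u = (-2)² + (-2)² + (0)² = 8
proj_u(v) = (v·u / u·u) × u = (0/8) × u = (0) × u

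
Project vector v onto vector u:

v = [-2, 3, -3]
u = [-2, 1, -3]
proj_u(v) = [-16/7, 8/7, -24/7]

v·u = (-2)(-2) + (3)(1) + (-3)(-3) = 16
u·u = (-2)² + (1)² + (-3)² = 14
proj_u(v) = (v·u / u·u) × u = (16/14) × u = (8/7) × u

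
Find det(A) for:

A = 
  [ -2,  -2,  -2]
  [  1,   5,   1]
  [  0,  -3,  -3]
Cofactor expansion along row 1:
det(A) = (-2)·((5)(-3) - (1)(-3)) - (-2)·((1)(-3) - (1)(0)) + (-2)·((1)(-3) - (5)(0))
  = (-2)(-12) - (-2)(-3) + (-2)(-3)
  = 24

det(A) = 24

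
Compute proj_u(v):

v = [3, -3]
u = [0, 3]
v·u = (3)(0) + (-3)(3) = -9
u·u = (0)² + (3)² = 9
proj_u(v) = (v·u / u·u) × u = (-9/9) × u = (-1) × u

proj_u(v) = [0, -3]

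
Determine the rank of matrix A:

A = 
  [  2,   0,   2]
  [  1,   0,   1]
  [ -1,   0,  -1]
Row reduce:
R2 → R2 - (1/2)·R1
R3 → R3 + (1/2)·R1
REF = 
  [  2,   0,   2]
  [  0,   0,   0]
  [  0,   0,   0]
Pivot columns: 1 → 1 pivot.

rank(A) = 1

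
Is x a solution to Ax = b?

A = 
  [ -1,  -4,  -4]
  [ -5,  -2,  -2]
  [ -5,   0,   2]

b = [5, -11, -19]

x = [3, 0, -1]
No

Ax = [1, -13, -17] ≠ b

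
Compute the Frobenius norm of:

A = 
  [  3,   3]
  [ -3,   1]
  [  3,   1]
||A||_F = 6.164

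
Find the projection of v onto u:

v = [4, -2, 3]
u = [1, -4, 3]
v·u = (4)(1) + (-2)(-4) + (3)(3) = 21
u·u = (1)² + (-4)² + (3)² = 26
proj_u(v) = (v·u / u·u) × u = (21/26) × u

proj_u(v) = [21/26, -42/13, 63/26]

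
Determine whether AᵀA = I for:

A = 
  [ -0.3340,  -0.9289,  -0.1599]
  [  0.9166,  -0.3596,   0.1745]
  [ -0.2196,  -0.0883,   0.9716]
Yes

AᵀA = 
  [  0.9999,   0,   0]
  [  0,   1,   0]
  [  0,   0,   1]
≈ I (equal to I up to the 4-dp rounding of the entries)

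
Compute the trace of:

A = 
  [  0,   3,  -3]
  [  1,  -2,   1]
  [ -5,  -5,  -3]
-5

tr(A) = 0 + -2 + -3 = -5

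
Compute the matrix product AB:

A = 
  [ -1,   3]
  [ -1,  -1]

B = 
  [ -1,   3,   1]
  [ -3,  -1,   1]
AB = 
  [ -8,  -6,   2]
  [  4,  -2,  -2]

A is 2×2 and B is 2×3, so AB is 2×3. Each entry is (row of A)·(column of B):
AB[1,1] = (-1)(-1) + (3)(-3) = -8
AB[1,2] = (-1)(3) + (3)(-1) = -6
AB[1,3] = (-1)(1) + (3)(1) = 2
AB[2,1] = (-1)(-1) + (-1)(-3) = 4
AB[2,2] = (-1)(3) + (-1)(-1) = -2
AB[2,3] = (-1)(1) + (-1)(1) = -2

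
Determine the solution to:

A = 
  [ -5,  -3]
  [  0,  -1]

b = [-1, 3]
Row reduce the augmented matrix [A|b]:
(already in echelon form)
REF = 
  [ -5,  -3,  -1]
  [  0,  -1,   3]

Back-substitution:
x₂ = 3 / (-1) = -3
x₁ = (-1 - (-3)(-3)) / (-5) = 2

x = [2, -3]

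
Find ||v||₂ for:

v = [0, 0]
0

||v||₂ = √((0)² + (0)²) = √0 = 0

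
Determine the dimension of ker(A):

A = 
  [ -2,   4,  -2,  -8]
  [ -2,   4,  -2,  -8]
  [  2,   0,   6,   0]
nullity(A) = 2

Row reduce:
R2 → R2 - (1)·R1
R3 → R3 + (1)·R1
Swap R2 ↔ R3
REF = 
  [ -2,   4,  -2,  -8]
  [  0,   4,   4,  -8]
  [  0,   0,   0,   0]
Pivot columns: 1, 2 → 2 pivots.
rank(A) = 2, so nullity(A) = 4 - 2 = 2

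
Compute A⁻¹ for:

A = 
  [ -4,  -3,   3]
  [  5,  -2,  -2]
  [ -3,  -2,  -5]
det(A) = (-4)·((-2)(-5) - (-2)(-2)) - (-3)·((5)(-5) - (-2)(-3)) + (3)·((5)(-2) - (-2)(-3))
  = (-4)(6) - (-3)(-31) + (3)(-16)
  = -165
det(A) = -165 ≠ 0, so A is invertible.

Cofactors Cᵢⱼ = (-1)ⁱ⁺ʲ·Mᵢⱼ:
C = 
  [  6,  31, -16]
  [-21,  29,   1]
  [ 12,   7,  23]

adj(A) = Cᵀ:
adj(A) = 
  [  6, -21,  12]
  [ 31,  29,   7]
  [-16,   1,  23]

A⁻¹ = (-1/165) · adj(A):
A⁻¹ = 
  [  -2/55,    7/55,   -4/55]
  [-31/165, -29/165,  -7/165]
  [ 16/165,  -1/165, -23/165]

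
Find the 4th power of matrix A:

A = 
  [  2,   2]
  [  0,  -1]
A² = A·A:
A²[1,1] = (2)(2) + (2)(0) = 4
A²[1,2] = (2)(2) + (2)(-1) = 2
A²[2,1] = (0)(2) + (-1)(0) = 0
A²[2,2] = (0)(2) + (-1)(-1) = 1
A² = 
  [  4,   2]
  [  0,   1]

A^3 = A^2·A:
A^3[1,1] = (4)(2) + (2)(0) = 8
A^3[1,2] = (4)(2) + (2)(-1) = 6
A^3[2,1] = (0)(2) + (1)(0) = 0
A^3[2,2] = (0)(2) + (1)(-1) = -1
A^3 = 
  [  8,   6]
  [  0,  -1]

A^4 = A^3·A:
A^4[1,1] = (8)(2) + (6)(0) = 16
A^4[1,2] = (8)(2) + (6)(-1) = 10
A^4[2,1] = (0)(2) + (-1)(0) = 0
A^4[2,2] = (0)(2) + (-1)(-1) = 1
A^4 = 
  [ 16,  10]
  [  0,   1]

Therefore
A^4 = 
  [ 16,  10]
  [  0,   1]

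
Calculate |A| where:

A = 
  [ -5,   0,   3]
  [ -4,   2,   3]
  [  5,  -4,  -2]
Cofactor expansion along row 1:
det(A) = (-5)·((2)(-2) - (3)(-4)) - (0)·((-4)(-2) - (3)(5)) + (3)·((-4)(-4) - (2)(5))
  = (-5)(8) - (0)(-7) + (3)(6)
  = -22

det(A) = -22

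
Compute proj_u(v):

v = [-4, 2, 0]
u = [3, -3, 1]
proj_u(v) = [-54/19, 54/19, -18/19]

v·u = (-4)(3) + (2)(-3) + (0)(1) = -18
u·u = (3)² + (-3)² + (1)² = 19
proj_u(v) = (v·u / u·u) × u = (-18/19) × u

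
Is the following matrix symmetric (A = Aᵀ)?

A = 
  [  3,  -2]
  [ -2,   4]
Yes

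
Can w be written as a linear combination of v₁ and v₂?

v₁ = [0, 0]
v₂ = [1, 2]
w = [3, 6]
Yes

Form the augmented matrix and row-reduce:
[v₁|v₂|w] = 
  [  0,   1,   3]
  [  0,   2,   6]
R2 → R2 - (2)·R1
REF = 
  [  0,   1,   3]
  [  0,   0,   0]

No row of the form [0 0 | nonzero], so the system is consistent. Back-substitution gives c₁ = 0, c₂ = 3: w = (0)·v₁ + (3)·v₂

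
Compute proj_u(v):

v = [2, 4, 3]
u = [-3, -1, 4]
proj_u(v) = [-3/13, -1/13, 4/13]

v·u = (2)(-3) + (4)(-1) + (3)(4) = 2
u·u = (-3)² + (-1)² + (4)² = 26
proj_u(v) = (v·u / u·u) × u = (2/26) × u = (1/13) × u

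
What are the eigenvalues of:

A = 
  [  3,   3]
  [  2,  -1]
tr(A) = 2, det(A) = -9
Characteristic polynomial: λ² - tr(A)λ + det(A) = λ² - 2λ - 9
λ² - 2λ - 9 = 0  ⇒  λ = (2 ± √((-2)² - 4·(-9)))/2 = (2 ± √(40))/2
  = 1 + √10,  1 - √10

λ = 1 + √10, 1 - √10  (≈ 4.162, -2.162)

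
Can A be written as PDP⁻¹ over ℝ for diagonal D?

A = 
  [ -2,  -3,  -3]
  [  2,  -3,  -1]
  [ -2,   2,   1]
No

Characteristic polynomial: det(λI - A) = λ³ + 4λ² + 3λ - 8
Testing integer divisors of the constant term: p(1) = 0, so (λ - 1) is a factor:
p(λ) = (λ - 1)(λ² + 5λ + 8)
λ² + 5λ + 8 = 0  ⇒  λ = (-5 ± √((5)² - 4·(8)))/2 = (-5 ± √(-7))/2
  = (-5 + i√7)/2,  (-5 - i√7)/2
Eigenvalues: 1, (-5 + i√7)/2, (-5 - i√7)/2  (≈ 1, -2.5 + 1.323i, -2.5 - 1.323i)
Has complex eigenvalues (not diagonalizable over ℝ).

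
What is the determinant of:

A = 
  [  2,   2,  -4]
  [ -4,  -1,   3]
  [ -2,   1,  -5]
-24

Cofactor expansion along row 1:
det(A) = (2)·((-1)(-5) - (3)(1)) - (2)·((-4)(-5) - (3)(-2)) + (-4)·((-4)(1) - (-1)(-2))
  = (2)(2) - (2)(26) + (-4)(-6)
  = -24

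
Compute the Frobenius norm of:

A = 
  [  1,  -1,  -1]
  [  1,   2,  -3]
||A||_F = 4.123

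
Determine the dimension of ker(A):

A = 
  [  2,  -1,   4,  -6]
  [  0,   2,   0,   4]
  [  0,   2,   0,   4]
nullity(A) = 2

Row reduce:
R3 → R3 - (1)·R2
REF = 
  [  2,  -1,   4,  -6]
  [  0,   2,   0,   4]
  [  0,   0,   0,   0]
Pivot columns: 1, 2 → 2 pivots.
rank(A) = 2, so nullity(A) = 4 - 2 = 2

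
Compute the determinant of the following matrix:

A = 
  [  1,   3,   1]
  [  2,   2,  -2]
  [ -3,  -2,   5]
-4

Cofactor expansion along row 1:
det(A) = (1)·((2)(5) - (-2)(-2)) - (3)·((2)(5) - (-2)(-3)) + (1)·((2)(-2) - (2)(-3))
  = (1)(6) - (3)(4) + (1)(2)
  = -4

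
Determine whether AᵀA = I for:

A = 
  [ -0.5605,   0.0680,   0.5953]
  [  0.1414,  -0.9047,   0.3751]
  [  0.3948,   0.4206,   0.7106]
No

AᵀA = 
  [  0.4900,   0,  -0.0001]
  [  0,   1,   0]
  [ -0.0001,   0,   1]
≠ I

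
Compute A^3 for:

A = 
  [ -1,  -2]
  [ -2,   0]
A^3 = 
  [ -9, -10]
  [-10,  -4]

A² = A·A:
A²[1,1] = (-1)(-1) + (-2)(-2) = 5
A²[1,2] = (-1)(-2) + (-2)(0) = 2
A²[2,1] = (-2)(-1) + (0)(-2) = 2
A²[2,2] = (-2)(-2) + (0)(0) = 4
A² = 
  [  5,   2]
  [  2,   4]

A^3 = A^2·A:
A^3[1,1] = (5)(-1) + (2)(-2) = -9
A^3[1,2] = (5)(-2) + (2)(0) = -10
A^3[2,1] = (2)(-1) + (4)(-2) = -10
A^3[2,2] = (2)(-2) + (4)(0) = -4
A^3 = 
  [ -9, -10]
  [-10,  -4]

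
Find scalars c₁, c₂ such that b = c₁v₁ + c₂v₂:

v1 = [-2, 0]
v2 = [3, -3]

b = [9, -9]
c1 = 0, c2 = 3

b = 0·v1 + 3·v2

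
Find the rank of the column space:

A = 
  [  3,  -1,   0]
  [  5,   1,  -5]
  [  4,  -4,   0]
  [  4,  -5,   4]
Row reduce:
R2 → R2 - (5/3)·R1
R3 → R3 - (4/3)·R1
R4 → R4 - (4/3)·R1
R3 → R3 + (1)·R2
R4 → R4 + (11/8)·R2
R4 → R4 - (23/40)·R3
REF = 
  [  3,  -1,   0]
  [  0, 8/3,  -5]
  [  0,   0,  -5]
  [  0,   0,   0]
Pivot columns: 1, 2, 3 → 3 pivots.
dim(Col(A)) = number of pivot columns = 3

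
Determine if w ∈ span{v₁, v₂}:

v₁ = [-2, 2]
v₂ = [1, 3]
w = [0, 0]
Yes

Form the augmented matrix and row-reduce:
[v₁|v₂|w] = 
  [ -2,   1,   0]
  [  2,   3,   0]
R2 → R2 + (1)·R1
REF = 
  [ -2,   1,   0]
  [  0,   4,   0]

No row of the form [0 0 | nonzero], so the system is consistent. Back-substitution gives c₁ = 0, c₂ = 0: w = (0)·v₁ + (0)·v₂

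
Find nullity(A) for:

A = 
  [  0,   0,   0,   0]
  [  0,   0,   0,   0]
nullity(A) = 4

Row reduce:
(no row operations needed)
REF = 
  [  0,   0,   0,   0]
  [  0,   0,   0,   0]
Pivot columns: none → 0 pivots.
rank(A) = 0, so nullity(A) = 4 - 0 = 4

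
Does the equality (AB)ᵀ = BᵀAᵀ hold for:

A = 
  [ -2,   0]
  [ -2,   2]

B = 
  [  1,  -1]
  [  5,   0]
Yes

(AB)ᵀ = 
  [ -2,   8]
  [  2,   2]

BᵀAᵀ = 
  [ -2,   8]
  [  2,   2]

Both sides are equal — this is the standard identity (AB)ᵀ = BᵀAᵀ, which holds for all A, B.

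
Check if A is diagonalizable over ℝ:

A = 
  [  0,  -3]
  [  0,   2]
Yes

tr(A) = 2, det(A) = 0
Characteristic polynomial: λ² - tr(A)λ + det(A) = λ² - 2λ
λ² - 2λ = λ(λ - 2)
Eigenvalues: 2, 0
λ=0: alg. mult. = 1, geom. mult. = 2 - rank(A - (0)I) = 2 - 1 = 1
λ=2: alg. mult. = 1, geom. mult. = 2 - rank(A - (2)I) = 2 - 1 = 1
Sum of geometric multiplicities equals n, so A has n independent eigenvectors.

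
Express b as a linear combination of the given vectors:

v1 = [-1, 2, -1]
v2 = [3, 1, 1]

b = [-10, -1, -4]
c1 = 1, c2 = -3

b = 1·v1 + -3·v2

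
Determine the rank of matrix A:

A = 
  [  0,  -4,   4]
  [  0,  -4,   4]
Row reduce:
R2 → R2 - (1)·R1
REF = 
  [  0,  -4,   4]
  [  0,   0,   0]
Pivot columns: 2 → 1 pivot.

rank(A) = 1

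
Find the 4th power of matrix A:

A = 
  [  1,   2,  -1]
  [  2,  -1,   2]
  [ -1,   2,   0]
A² = A·A:
A²[1,1] = (1)(1) + (2)(2) + (-1)(-1) = 6
A²[1,2] = (1)(2) + (2)(-1) + (-1)(2) = -2
A²[1,3] = (1)(-1) + (2)(2) + (-1)(0) = 3
A²[2,1] = (2)(1) + (-1)(2) + (2)(-1) = -2
A²[2,2] = (2)(2) + (-1)(-1) + (2)(2) = 9
A²[2,3] = (2)(-1) + (-1)(2) + (2)(0) = -4
A²[3,1] = (-1)(1) + (2)(2) + (0)(-1) = 3
A²[3,2] = (-1)(2) + (2)(-1) + (0)(2) = -4
A²[3,3] = (-1)(-1) + (2)(2) + (0)(0) = 5
A² = 
  [  6,  -2,   3]
  [ -2,   9,  -4]
  [  3,  -4,   5]

A^3 = A^2·A:
A^3[1,1] = (6)(1) + (-2)(2) + (3)(-1) = -1
A^3[1,2] = (6)(2) + (-2)(-1) + (3)(2) = 20
A^3[1,3] = (6)(-1) + (-2)(2) + (3)(0) = -10
A^3[2,1] = (-2)(1) + (9)(2) + (-4)(-1) = 20
A^3[2,2] = (-2)(2) + (9)(-1) + (-4)(2) = -21
A^3[2,3] = (-2)(-1) + (9)(2) + (-4)(0) = 20
A^3[3,1] = (3)(1) + (-4)(2) + (5)(-1) = -10
A^3[3,2] = (3)(2) + (-4)(-1) + (5)(2) = 20
A^3[3,3] = (3)(-1) + (-4)(2) + (5)(0) = -11
A^3 = 
  [ -1,  20, -10]
  [ 20, -21,  20]
  [-10,  20, -11]

A^4 = A^3·A:
A^4[1,1] = (-1)(1) + (20)(2) + (-10)(-1) = 49
A^4[1,2] = (-1)(2) + (20)(-1) + (-10)(2) = -42
A^4[1,3] = (-1)(-1) + (20)(2) + (-10)(0) = 41
A^4[2,1] = (20)(1) + (-21)(2) + (20)(-1) = -42
A^4[2,2] = (20)(2) + (-21)(-1) + (20)(2) = 101
A^4[2,3] = (20)(-1) + (-21)(2) + (20)(0) = -62
A^4[3,1] = (-10)(1) + (20)(2) + (-11)(-1) = 41
A^4[3,2] = (-10)(2) + (20)(-1) + (-11)(2) = -62
A^4[3,3] = (-10)(-1) + (20)(2) + (-11)(0) = 50
A^4 = 
  [ 49, -42,  41]
  [-42, 101, -62]
  [ 41, -62,  50]

Therefore
A^4 = 
  [ 49, -42,  41]
  [-42, 101, -62]
  [ 41, -62,  50]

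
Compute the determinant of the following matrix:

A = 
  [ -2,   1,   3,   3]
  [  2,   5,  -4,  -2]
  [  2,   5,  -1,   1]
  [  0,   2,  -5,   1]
Cofactor expansion along row 1: det(A) = a₁₁M₁₁ - a₁₂M₁₂ + a₁₃M₁₃ - a₁₄M₁₄

M₁₁ = det[[5, -4, -2]; [5, -1, 1]; [2, -5, 1]]
  = (5)·((-1)(1) - (1)(-5)) - (-4)·((5)(1) - (1)(2)) + (-2)·((5)(-5) - (-1)(2))
  = (5)(4) - (-4)(3) + (-2)(-23)
  = 78
M₁₂ = det[[2, -4, -2]; [2, -1, 1]; [0, -5, 1]]
  = (2)·((-1)(1) - (1)(-5)) - (-4)·((2)(1) - (1)(0)) + (-2)·((2)(-5) - (-1)(0))
  = (2)(4) - (-4)(2) + (-2)(-10)
  = 36
M₁₃ = det[[2, 5, -2]; [2, 5, 1]; [0, 2, 1]]
  = (2)·((5)(1) - (1)(2)) - (5)·((2)(1) - (1)(0)) + (-2)·((2)(2) - (5)(0))
  = (2)(3) - (5)(2) + (-2)(4)
  = -12
M₁₄ = det[[2, 5, -4]; [2, 5, -1]; [0, 2, -5]]
  = (2)·((5)(-5) - (-1)(2)) - (5)·((2)(-5) - (-1)(0)) + (-4)·((2)(2) - (5)(0))
  = (2)(-23) - (5)(-10) + (-4)(4)
  = -12

det(A) = (-2)(78) - (1)(36) + (3)(-12) - (3)(-12) = -192

det(A) = -192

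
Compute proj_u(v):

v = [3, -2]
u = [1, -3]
proj_u(v) = [9/10, -27/10]

v·u = (3)(1) + (-2)(-3) = 9
u·u = (1)² + (-3)² = 10
proj_u(v) = (v·u / u·u) × u = (9/10) × u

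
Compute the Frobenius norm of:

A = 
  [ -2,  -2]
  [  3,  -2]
||A||_F = 4.583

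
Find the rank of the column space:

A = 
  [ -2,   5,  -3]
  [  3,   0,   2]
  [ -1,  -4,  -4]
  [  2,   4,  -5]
Row reduce:
R2 → R2 + (3/2)·R1
R3 → R3 - (1/2)·R1
R4 → R4 + (1)·R1
R3 → R3 + (13/15)·R2
R4 → R4 - (6/5)·R2
R4 → R4 - (15/14)·R3
REF = 
  [   -2,     5,    -3]
  [    0,  15/2,  -5/2]
  [    0,     0, -14/3]
  [    0,     0,     0]
Pivot columns: 1, 2, 3 → 3 pivots.
dim(Col(A)) = number of pivot columns = 3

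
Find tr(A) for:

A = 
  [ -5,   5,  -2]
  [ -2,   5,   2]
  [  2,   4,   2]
2

tr(A) = -5 + 5 + 2 = 2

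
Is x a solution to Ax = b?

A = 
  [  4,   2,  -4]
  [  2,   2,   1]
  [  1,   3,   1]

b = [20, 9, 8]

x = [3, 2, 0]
No

Ax = [16, 10, 9] ≠ b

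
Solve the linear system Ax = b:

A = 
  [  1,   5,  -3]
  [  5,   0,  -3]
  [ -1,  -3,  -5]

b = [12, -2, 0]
x = [-1, 2, -1]

Row reduce the augmented matrix [A|b]:
R2 → R2 - (5)·R1
R3 → R3 + (1)·R1
R3 → R3 + (2/25)·R2
REF = 
  [      1,       5,      -3,      12]
  [      0,     -25,      12,     -62]
  [      0,       0, -176/25,  176/25]

Back-substitution:
x₃ = (176/25) / (-176/25) = -1
x₂ = (-62 - (12)(-1)) / (-25) = 2
x₁ = (12 - (5)(2) - (-3)(-1)) / 1 = -1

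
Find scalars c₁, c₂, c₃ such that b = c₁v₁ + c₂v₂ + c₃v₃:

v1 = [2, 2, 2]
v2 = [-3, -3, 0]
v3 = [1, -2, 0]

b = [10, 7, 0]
c1 = 0, c2 = -3, c3 = 1

b = 0·v1 + -3·v2 + 1·v3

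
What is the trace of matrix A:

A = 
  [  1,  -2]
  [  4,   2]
3

tr(A) = 1 + 2 = 3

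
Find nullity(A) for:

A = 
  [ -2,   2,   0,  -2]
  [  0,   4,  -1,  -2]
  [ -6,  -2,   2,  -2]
nullity(A) = 2

Row reduce:
R3 → R3 - (3)·R1
R3 → R3 + (2)·R2
REF = 
  [ -2,   2,   0,  -2]
  [  0,   4,  -1,  -2]
  [  0,   0,   0,   0]
Pivot columns: 1, 2 → 2 pivots.
rank(A) = 2, so nullity(A) = 4 - 2 = 2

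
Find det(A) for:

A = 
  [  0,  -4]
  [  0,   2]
0

For a 2×2 matrix, det = ad - bc = (0)(2) - (-4)(0) = 0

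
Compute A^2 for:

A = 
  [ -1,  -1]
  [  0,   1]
A² = A·A:
A²[1,1] = (-1)(-1) + (-1)(0) = 1
A²[1,2] = (-1)(-1) + (-1)(1) = 0
A²[2,1] = (0)(-1) + (1)(0) = 0
A²[2,2] = (0)(-1) + (1)(1) = 1
A² = 
  [  1,   0]
  [  0,   1]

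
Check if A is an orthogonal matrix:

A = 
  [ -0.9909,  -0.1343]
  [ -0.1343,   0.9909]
Yes

AᵀA = 
  [  0.9999,   0]
  [  0,   0.9999]
≈ I (equal to I up to the 4-dp rounding of the entries)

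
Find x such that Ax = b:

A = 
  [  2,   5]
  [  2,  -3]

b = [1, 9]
Row reduce the augmented matrix [A|b]:
R2 → R2 - (1)·R1
REF = 
  [  2,   5,   1]
  [  0,  -8,   8]

Back-substitution:
x₂ = 8 / (-8) = -1
x₁ = (1 - (5)(-1)) / 2 = 3

x = [3, -1]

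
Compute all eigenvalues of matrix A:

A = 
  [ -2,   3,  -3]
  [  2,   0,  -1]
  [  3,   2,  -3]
λ = -1, -2 + i√3, -2 - i√3  (≈ -1, -2 + 1.732i, -2 - 1.732i)

Characteristic polynomial: det(λI - A) = λ³ + 5λ² + 11λ + 7
Testing integer divisors of the constant term: p(-1) = 0, so (λ + 1) is a factor:
p(λ) = (λ + 1)(λ² + 4λ + 7)
λ² + 4λ + 7 = 0  ⇒  λ = (-4 ± √((4)² - 4·(7)))/2 = (-4 ± √(-12))/2
  = -2 + i√3,  -2 - i√3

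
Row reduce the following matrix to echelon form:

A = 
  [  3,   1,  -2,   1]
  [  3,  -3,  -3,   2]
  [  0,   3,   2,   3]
Row operations:
R2 → R2 - (1)·R1
R3 → R3 + (3/4)·R2

Resulting echelon form:
REF = 
  [   3,    1,   -2,    1]
  [   0,   -4,   -1,    1]
  [   0,    0,  5/4, 15/4]

Rank = 3 (number of non-zero pivot rows).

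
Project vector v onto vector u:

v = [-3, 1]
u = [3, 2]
v·u = (-3)(3) + (1)(2) = -7
u·u = (3)² + (2)² = 13
proj_u(v) = (v·u / u·u) × u = (-7/13) × u

proj_u(v) = [-21/13, -14/13]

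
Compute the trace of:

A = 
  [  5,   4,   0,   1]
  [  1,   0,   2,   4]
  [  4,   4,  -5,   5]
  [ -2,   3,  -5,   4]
4

tr(A) = 5 + 0 + -5 + 4 = 4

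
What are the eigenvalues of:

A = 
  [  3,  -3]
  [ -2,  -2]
λ = 4, -3

tr(A) = 1, det(A) = -12
Characteristic polynomial: λ² - tr(A)λ + det(A) = λ² - λ - 12
λ² - λ - 12 = (λ + 3)(λ - 4)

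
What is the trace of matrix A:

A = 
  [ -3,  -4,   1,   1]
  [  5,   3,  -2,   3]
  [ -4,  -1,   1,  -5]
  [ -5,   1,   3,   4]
5

tr(A) = -3 + 3 + 1 + 4 = 5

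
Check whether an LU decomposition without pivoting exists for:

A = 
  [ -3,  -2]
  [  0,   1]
Yes.
A[1,1] = -3 ≠ 0, so Gaussian elimination proceeds without a row swap: multiplier ℓ₂₁ = (0)/(-3) = 0, and U[2,2] = 1 - (0)(-2) = 1.
L = 
  [  1,   0]
  [  0,   1]
U = 
  [ -3,  -2]
  [  0,   1]
Check row 2 of LU: [(0)(-3), (0)(-2) + 1] = [0, 1] = row 2 of A ✓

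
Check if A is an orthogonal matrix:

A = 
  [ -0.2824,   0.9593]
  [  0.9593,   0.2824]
Yes

AᵀA = 
  [  1,   0]
  [  0,   1]
≈ I (equal to I up to the 4-dp rounding of the entries)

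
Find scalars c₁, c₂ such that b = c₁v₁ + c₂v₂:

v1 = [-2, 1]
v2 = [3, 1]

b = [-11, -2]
c1 = 1, c2 = -3

b = 1·v1 + -3·v2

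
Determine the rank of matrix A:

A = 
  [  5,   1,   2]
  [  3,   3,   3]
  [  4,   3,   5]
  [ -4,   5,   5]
Row reduce:
R2 → R2 - (3/5)·R1
R3 → R3 - (4/5)·R1
R4 → R4 + (4/5)·R1
R3 → R3 - (11/12)·R2
R4 → R4 - (29/12)·R2
R4 → R4 - (9/7)·R3
REF = 
  [   5,    1,    2]
  [   0, 12/5,  9/5]
  [   0,    0,  7/4]
  [   0,    0,    0]
Pivot columns: 1, 2, 3 → 3 pivots.

rank(A) = 3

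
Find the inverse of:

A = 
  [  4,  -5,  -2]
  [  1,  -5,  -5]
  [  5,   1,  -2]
det(A) = (4)·((-5)(-2) - (-5)(1)) - (-5)·((1)(-2) - (-5)(5)) + (-2)·((1)(1) - (-5)(5))
  = (4)(15) - (-5)(23) + (-2)(26)
  = 123
det(A) = 123 ≠ 0, so A is invertible.

Cofactors Cᵢⱼ = (-1)ⁱ⁺ʲ·Mᵢⱼ:
C = 
  [ 15, -23,  26]
  [-12,   2, -29]
  [ 15,  18, -15]

adj(A) = Cᵀ:
adj(A) = 
  [ 15, -12,  15]
  [-23,   2,  18]
  [ 26, -29, -15]

A⁻¹ = (1/123) · adj(A):
A⁻¹ = 
  [   5/41,   -4/41,    5/41]
  [-23/123,   2/123,    6/41]
  [ 26/123, -29/123,   -5/41]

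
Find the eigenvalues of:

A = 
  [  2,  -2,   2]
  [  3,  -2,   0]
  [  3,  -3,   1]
λ = 1, 2, -2

Characteristic polynomial: det(λI - A) = λ³ - λ² - 4λ + 4
Testing integer divisors of the constant term: p(1) = 0, so (λ - 1) is a factor:
p(λ) = (λ - 1)(λ² - 4)
λ² - 4 = (λ + 2)(λ - 2)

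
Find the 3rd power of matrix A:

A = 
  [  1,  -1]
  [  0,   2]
A^3 = 
  [  1,  -7]
  [  0,   8]

A² = A·A:
A²[1,1] = (1)(1) + (-1)(0) = 1
A²[1,2] = (1)(-1) + (-1)(2) = -3
A²[2,1] = (0)(1) + (2)(0) = 0
A²[2,2] = (0)(-1) + (2)(2) = 4
A² = 
  [  1,  -3]
  [  0,   4]

A^3 = A^2·A:
A^3[1,1] = (1)(1) + (-3)(0) = 1
A^3[1,2] = (1)(-1) + (-3)(2) = -7
A^3[2,1] = (0)(1) + (4)(0) = 0
A^3[2,2] = (0)(-1) + (4)(2) = 8
A^3 = 
  [  1,  -7]
  [  0,   8]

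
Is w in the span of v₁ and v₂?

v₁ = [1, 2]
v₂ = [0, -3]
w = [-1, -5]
Yes

Form the augmented matrix and row-reduce:
[v₁|v₂|w] = 
  [  1,   0,  -1]
  [  2,  -3,  -5]
R2 → R2 - (2)·R1
REF = 
  [  1,   0,  -1]
  [  0,  -3,  -3]

No row of the form [0 0 | nonzero], so the system is consistent. Back-substitution gives c₁ = -1, c₂ = 1: w = (-1)·v₁ + (1)·v₂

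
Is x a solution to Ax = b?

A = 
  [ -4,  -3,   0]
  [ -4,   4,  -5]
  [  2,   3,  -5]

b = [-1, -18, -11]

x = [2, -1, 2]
No

Ax = [-5, -22, -9] ≠ b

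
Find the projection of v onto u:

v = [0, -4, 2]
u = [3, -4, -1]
v·u = (0)(3) + (-4)(-4) + (2)(-1) = 14
u·u = (3)² + (-4)² + (-1)² = 26
proj_u(v) = (v·u / u·u) × u = (14/26) × u = (7/13) × u

proj_u(v) = [21/13, -28/13, -7/13]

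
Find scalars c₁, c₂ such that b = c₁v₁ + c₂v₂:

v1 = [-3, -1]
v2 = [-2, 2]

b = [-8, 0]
c1 = 2, c2 = 1

b = 2·v1 + 1·v2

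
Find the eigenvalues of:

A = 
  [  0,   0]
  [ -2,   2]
tr(A) = 2, det(A) = 0
Characteristic polynomial: λ² - tr(A)λ + det(A) = λ² - 2λ
λ² - 2λ = λ(λ - 2)

λ = 2, 0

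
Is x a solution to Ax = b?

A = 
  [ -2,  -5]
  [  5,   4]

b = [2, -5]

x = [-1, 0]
Yes

Ax = [2, -5] = b ✓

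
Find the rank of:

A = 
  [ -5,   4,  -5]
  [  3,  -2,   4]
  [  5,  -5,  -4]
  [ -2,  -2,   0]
Row reduce:
R2 → R2 + (3/5)·R1
R3 → R3 + (1)·R1
R4 → R4 - (2/5)·R1
R3 → R3 + (5/2)·R2
R4 → R4 + (9)·R2
R4 → R4 + (22/13)·R3
REF = 
  [   -5,     4,    -5]
  [    0,   2/5,     1]
  [    0,     0, -13/2]
  [    0,     0,     0]
Pivot columns: 1, 2, 3 → 3 pivots.

rank(A) = 3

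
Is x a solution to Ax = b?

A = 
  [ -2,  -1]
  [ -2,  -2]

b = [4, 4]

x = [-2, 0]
Yes

Ax = [4, 4] = b ✓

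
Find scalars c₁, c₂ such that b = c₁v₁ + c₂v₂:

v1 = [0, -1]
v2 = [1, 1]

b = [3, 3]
c1 = 0, c2 = 3

b = 0·v1 + 3·v2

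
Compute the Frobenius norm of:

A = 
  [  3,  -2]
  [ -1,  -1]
||A||_F = 3.873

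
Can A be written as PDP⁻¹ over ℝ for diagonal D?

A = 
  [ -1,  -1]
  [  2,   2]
Yes

tr(A) = 1, det(A) = 0
Characteristic polynomial: λ² - tr(A)λ + det(A) = λ² - λ
λ² - λ = λ(λ - 1)
Eigenvalues: 1, 0
λ=0: alg. mult. = 1, geom. mult. = 2 - rank(A - (0)I) = 2 - 1 = 1
λ=1: alg. mult. = 1, geom. mult. = 2 - rank(A - (1)I) = 2 - 1 = 1
Sum of geometric multiplicities equals n, so A has n independent eigenvectors.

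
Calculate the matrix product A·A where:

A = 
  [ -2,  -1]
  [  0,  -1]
A² = A·A:
A²[1,1] = (-2)(-2) + (-1)(0) = 4
A²[1,2] = (-2)(-1) + (-1)(-1) = 3
A²[2,1] = (0)(-2) + (-1)(0) = 0
A²[2,2] = (0)(-1) + (-1)(-1) = 1
A² = 
  [  4,   3]
  [  0,   1]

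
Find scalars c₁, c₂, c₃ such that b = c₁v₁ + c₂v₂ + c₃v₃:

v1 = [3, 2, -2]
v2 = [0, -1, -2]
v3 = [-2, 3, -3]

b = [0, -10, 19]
c1 = -2, c2 = -3, c3 = -3

b = -2·v1 + -3·v2 + -3·v3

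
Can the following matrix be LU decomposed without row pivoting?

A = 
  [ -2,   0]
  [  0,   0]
Yes.
A[1,1] = -2 ≠ 0, so Gaussian elimination proceeds without a row swap: multiplier ℓ₂₁ = (0)/(-2) = 0, and U[2,2] = 0 - (0)(0) = 0.
L = 
  [  1,   0]
  [  0,   1]
U = 
  [ -2,   0]
  [  0,   0]
Check row 2 of LU: [(0)(-2), (0)(0) + 0] = [0, 0] = row 2 of A ✓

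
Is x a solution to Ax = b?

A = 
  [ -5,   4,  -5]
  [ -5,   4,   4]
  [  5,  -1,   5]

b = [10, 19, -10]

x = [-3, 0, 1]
Yes

Ax = [10, 19, -10] = b ✓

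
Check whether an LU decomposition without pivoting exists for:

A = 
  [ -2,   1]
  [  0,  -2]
Yes.
A[1,1] = -2 ≠ 0, so Gaussian elimination proceeds without a row swap: multiplier ℓ₂₁ = (0)/(-2) = 0, and U[2,2] = -2 - (0)(1) = -2.
L = 
  [  1,   0]
  [  0,   1]
U = 
  [ -2,   1]
  [  0,  -2]
Check row 2 of LU: [(0)(-2), (0)(1) + (-2)] = [0, -2] = row 2 of A ✓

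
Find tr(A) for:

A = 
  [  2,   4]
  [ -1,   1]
3

tr(A) = 2 + 1 = 3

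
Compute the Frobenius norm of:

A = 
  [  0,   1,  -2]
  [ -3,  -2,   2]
||A||_F = 4.69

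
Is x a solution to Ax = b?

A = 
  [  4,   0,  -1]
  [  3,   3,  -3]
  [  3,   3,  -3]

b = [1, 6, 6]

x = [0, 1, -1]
Yes

Ax = [1, 6, 6] = b ✓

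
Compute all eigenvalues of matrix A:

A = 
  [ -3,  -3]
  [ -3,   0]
λ = (-3 + 3√5)/2, (-3 - 3√5)/2  (≈ 1.854, -4.854)

tr(A) = -3, det(A) = -9
Characteristic polynomial: λ² - tr(A)λ + det(A) = λ² + 3λ - 9
λ² + 3λ - 9 = 0  ⇒  λ = (-3 ± √((3)² - 4·(-9)))/2 = (-3 ± √(45))/2
  = (-3 + 3√5)/2,  (-3 - 3√5)/2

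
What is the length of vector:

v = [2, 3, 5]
6.164

||v||₂ = √((2)² + (3)² + (5)²) = √38 = 6.164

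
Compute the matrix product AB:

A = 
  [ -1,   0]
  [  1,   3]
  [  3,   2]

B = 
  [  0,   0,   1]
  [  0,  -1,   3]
AB = 
  [  0,   0,  -1]
  [  0,  -3,  10]
  [  0,  -2,   9]

A is 3×2 and B is 2×3, so AB is 3×3. Each entry is (row of A)·(column of B):
AB[1,1] = (-1)(0) + (0)(0) = 0
AB[1,2] = (-1)(0) + (0)(-1) = 0
AB[1,3] = (-1)(1) + (0)(3) = -1
AB[2,1] = (1)(0) + (3)(0) = 0
AB[2,2] = (1)(0) + (3)(-1) = -3
AB[2,3] = (1)(1) + (3)(3) = 10
AB[3,1] = (3)(0) + (2)(0) = 0
AB[3,2] = (3)(0) + (2)(-1) = -2
AB[3,3] = (3)(1) + (2)(3) = 9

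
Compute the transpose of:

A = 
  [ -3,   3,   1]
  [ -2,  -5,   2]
Aᵀ = 
  [ -3,  -2]
  [  3,  -5]
  [  1,   2]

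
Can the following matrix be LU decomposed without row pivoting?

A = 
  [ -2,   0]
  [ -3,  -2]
Yes.
A[1,1] = -2 ≠ 0, so Gaussian elimination proceeds without a row swap: multiplier ℓ₂₁ = (-3)/(-2) = 3/2, and U[2,2] = -2 - (3/2)(0) = -2.
L = 
  [  1,   0]
  [3/2,   1]
U = 
  [ -2,   0]
  [  0,  -2]
Check row 2 of LU: [(3/2)(-2), (3/2)(0) + (-2)] = [-3, -2] = row 2 of A ✓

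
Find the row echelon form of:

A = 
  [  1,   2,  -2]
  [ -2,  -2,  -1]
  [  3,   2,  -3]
Row operations:
R2 → R2 + (2)·R1
R3 → R3 - (3)·R1
R3 → R3 + (2)·R2

Resulting echelon form:
REF = 
  [  1,   2,  -2]
  [  0,   2,  -5]
  [  0,   0,  -7]

Rank = 3 (number of non-zero pivot rows).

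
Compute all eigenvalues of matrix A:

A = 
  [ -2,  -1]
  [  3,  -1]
λ = (-3 + i√11)/2, (-3 - i√11)/2  (≈ -1.5 + 1.658i, -1.5 - 1.658i)

tr(A) = -3, det(A) = 5
Characteristic polynomial: λ² - tr(A)λ + det(A) = λ² + 3λ + 5
λ² + 3λ + 5 = 0  ⇒  λ = (-3 ± √((3)² - 4·(5)))/2 = (-3 ± √(-11))/2
  = (-3 + i√11)/2,  (-3 - i√11)/2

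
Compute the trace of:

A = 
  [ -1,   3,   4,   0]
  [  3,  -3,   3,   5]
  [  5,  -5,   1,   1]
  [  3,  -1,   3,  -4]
-7

tr(A) = -1 + -3 + 1 + -4 = -7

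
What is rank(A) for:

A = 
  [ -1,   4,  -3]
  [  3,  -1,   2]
rank(A) = 2

Row reduce:
R2 → R2 + (3)·R1
REF = 
  [ -1,   4,  -3]
  [  0,  11,  -7]
Pivot columns: 1, 2 → 2 pivots.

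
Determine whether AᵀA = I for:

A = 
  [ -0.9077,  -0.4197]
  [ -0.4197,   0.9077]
Yes

AᵀA = 
  [  1.0001,   0]
  [  0,   1.0001]
≈ I (equal to I up to the 4-dp rounding of the entries)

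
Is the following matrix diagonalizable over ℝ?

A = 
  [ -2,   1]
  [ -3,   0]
No

tr(A) = -2, det(A) = 3
Characteristic polynomial: λ² - tr(A)λ + det(A) = λ² + 2λ + 3
λ² + 2λ + 3 = 0  ⇒  λ = (-2 ± √((2)² - 4·(3)))/2 = (-2 ± √(-8))/2
  = -1 + i√2,  -1 - i√2
Eigenvalues: -1 + i√2, -1 - i√2  (≈ -1 + 1.414i, -1 - 1.414i)
Has complex eigenvalues (not diagonalizable over ℝ).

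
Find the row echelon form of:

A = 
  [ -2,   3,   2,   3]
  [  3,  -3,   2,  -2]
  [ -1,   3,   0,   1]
Row operations:
R2 → R2 + (3/2)·R1
R3 → R3 - (1/2)·R1
R3 → R3 - (1)·R2

Resulting echelon form:
REF = 
  [ -2,   3,   2,   3]
  [  0, 3/2,   5, 5/2]
  [  0,   0,  -6,  -3]

Rank = 3 (number of non-zero pivot rows).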